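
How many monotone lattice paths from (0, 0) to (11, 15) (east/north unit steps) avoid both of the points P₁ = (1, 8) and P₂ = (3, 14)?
Number of paths = 7547276

Inclusion–exclusion. Total paths: C(26, 11) = 7726160. Through P₁: C(9, 1)·C(17, 10) = 175032. Through P₂: C(17, 3)·C(9, 8) = 6120. Since P₁ is strictly southwest of P₂, a monotone path through both must visit P₁ then P₂; paths through both = C(9, 1)·C(8, 2)·C(9, 8) = 2268. Avoid both = 7726160 − 175032 − 6120 + 2268 = 7547276.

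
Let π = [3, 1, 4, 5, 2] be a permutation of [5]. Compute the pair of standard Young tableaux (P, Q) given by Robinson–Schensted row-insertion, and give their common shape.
P = [1, 2, 5] / [3, 4];  Q = [1, 3, 4] / [2, 5];  common shape = (3, 2)

Row-insert the values π_1, π_2, … into P one at a time, bumping the leftmost entry strictly greater than the inserted value down to the next row. The recording tableau Q records, in position (i, j), the step at which that cell was added to P.
  Insert 3 (step 1): P = [3];  Q = [1]
  Insert 1 (step 2): P = [1] / [3];  Q = [1] / [2]
  Insert 4 (step 3): P = [1, 4] / [3];  Q = [1, 3] / [2]
  Insert 5 (step 4): P = [1, 4, 5] / [3];  Q = [1, 3, 4] / [2]
  Insert 2 (step 5): P = [1, 2, 5] / [3, 4];  Q = [1, 3, 4] / [2, 5]
Final shape: (3, 2).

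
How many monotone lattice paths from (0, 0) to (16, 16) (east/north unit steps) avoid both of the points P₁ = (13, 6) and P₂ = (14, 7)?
Number of paths = 589909758

Inclusion–exclusion. Total paths: C(32, 16) = 601080390. Through P₁: C(19, 13)·C(13, 3) = 7759752. Through P₂: C(21, 14)·C(11, 2) = 6395400. Since P₁ is strictly southwest of P₂, a monotone path through both must visit P₁ then P₂; paths through both = C(19, 13)·C(2, 1)·C(11, 2) = 2984520. Avoid both = 601080390 − 7759752 − 6395400 + 2984520 = 589909758.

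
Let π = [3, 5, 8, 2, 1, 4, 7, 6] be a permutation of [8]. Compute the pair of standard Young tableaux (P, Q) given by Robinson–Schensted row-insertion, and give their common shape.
P = [1, 4, 6] / [2, 5, 7] / [3, 8];  Q = [1, 2, 3] / [4, 6, 7] / [5, 8];  common shape = (3, 3, 2)

Row-insert the values π_1, π_2, … into P one at a time, bumping the leftmost entry strictly greater than the inserted value down to the next row. The recording tableau Q records, in position (i, j), the step at which that cell was added to P.
  Insert 3 (step 1): P = [3];  Q = [1]
  Insert 5 (step 2): P = [3, 5];  Q = [1, 2]
  Insert 8 (step 3): P = [3, 5, 8];  Q = [1, 2, 3]
  Insert 2 (step 4): P = [2, 5, 8] / [3];  Q = [1, 2, 3] / [4]
  Insert 1 (step 5): P = [1, 5, 8] / [2] / [3];  Q = [1, 2, 3] / [4] / [5]
  Insert 4 (step 6): P = [1, 4, 8] / [2, 5] / [3];  Q = [1, 2, 3] / [4, 6] / [5]
  Insert 7 (step 7): P = [1, 4, 7] / [2, 5, 8] / [3];  Q = [1, 2, 3] / [4, 6, 7] / [5]
  Insert 6 (step 8): P = [1, 4, 6] / [2, 5, 7] / [3, 8];  Q = [1, 2, 3] / [4, 6, 7] / [5, 8]
Final shape: (3, 3, 2).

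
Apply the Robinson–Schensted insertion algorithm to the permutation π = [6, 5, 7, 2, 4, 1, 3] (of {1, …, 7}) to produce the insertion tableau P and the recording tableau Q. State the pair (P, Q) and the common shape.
P = [1, 3] / [2, 4] / [5, 7] / [6];  Q = [1, 3] / [2, 5] / [4, 7] / [6];  common shape = (2, 2, 2, 1)

Row-insert the values π_1, π_2, … into P one at a time, bumping the leftmost entry strictly greater than the inserted value down to the next row. The recording tableau Q records, in position (i, j), the step at which that cell was added to P.
  Insert 6 (step 1): P = [6];  Q = [1]
  Insert 5 (step 2): P = [5] / [6];  Q = [1] / [2]
  Insert 7 (step 3): P = [5, 7] / [6];  Q = [1, 3] / [2]
  Insert 2 (step 4): P = [2, 7] / [5] / [6];  Q = [1, 3] / [2] / [4]
  Insert 4 (step 5): P = [2, 4] / [5, 7] / [6];  Q = [1, 3] / [2, 5] / [4]
  Insert 1 (step 6): P = [1, 4] / [2, 7] / [5] / [6];  Q = [1, 3] / [2, 5] / [4] / [6]
  Insert 3 (step 7): P = [1, 3] / [2, 4] / [5, 7] / [6];  Q = [1, 3] / [2, 5] / [4, 7] / [6]
Final shape: (2, 2, 2, 1).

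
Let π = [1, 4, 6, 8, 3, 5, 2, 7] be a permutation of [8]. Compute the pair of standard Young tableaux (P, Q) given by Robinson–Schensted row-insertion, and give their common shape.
P = [1, 2, 5, 7] / [3, 6, 8] / [4];  Q = [1, 2, 3, 4] / [5, 6, 8] / [7];  common shape = (4, 3, 1)

Row-insert the values π_1, π_2, … into P one at a time, bumping the leftmost entry strictly greater than the inserted value down to the next row. The recording tableau Q records, in position (i, j), the step at which that cell was added to P.
  Insert 1 (step 1): P = [1];  Q = [1]
  Insert 4 (step 2): P = [1, 4];  Q = [1, 2]
  Insert 6 (step 3): P = [1, 4, 6];  Q = [1, 2, 3]
  Insert 8 (step 4): P = [1, 4, 6, 8];  Q = [1, 2, 3, 4]
  Insert 3 (step 5): P = [1, 3, 6, 8] / [4];  Q = [1, 2, 3, 4] / [5]
  Insert 5 (step 6): P = [1, 3, 5, 8] / [4, 6];  Q = [1, 2, 3, 4] / [5, 6]
  Insert 2 (step 7): P = [1, 2, 5, 8] / [3, 6] / [4];  Q = [1, 2, 3, 4] / [5, 6] / [7]
  Insert 7 (step 8): P = [1, 2, 5, 7] / [3, 6, 8] / [4];  Q = [1, 2, 3, 4] / [5, 6, 8] / [7]
Final shape: (4, 3, 1).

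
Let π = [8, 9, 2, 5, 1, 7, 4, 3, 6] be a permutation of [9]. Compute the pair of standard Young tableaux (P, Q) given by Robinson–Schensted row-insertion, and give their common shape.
P = [1, 3, 6] / [2, 4, 7] / [5, 9] / [8];  Q = [1, 2, 6] / [3, 4, 9] / [5, 7] / [8];  common shape = (3, 3, 2, 1)

Row-insert the values π_1, π_2, … into P one at a time, bumping the leftmost entry strictly greater than the inserted value down to the next row. The recording tableau Q records, in position (i, j), the step at which that cell was added to P.
  Insert 8 (step 1): P = [8];  Q = [1]
  Insert 9 (step 2): P = [8, 9];  Q = [1, 2]
  Insert 2 (step 3): P = [2, 9] / [8];  Q = [1, 2] / [3]
  Insert 5 (step 4): P = [2, 5] / [8, 9];  Q = [1, 2] / [3, 4]
  Insert 1 (step 5): P = [1, 5] / [2, 9] / [8];  Q = [1, 2] / [3, 4] / [5]
  Insert 7 (step 6): P = [1, 5, 7] / [2, 9] / [8];  Q = [1, 2, 6] / [3, 4] / [5]
  Insert 4 (step 7): P = [1, 4, 7] / [2, 5] / [8, 9];  Q = [1, 2, 6] / [3, 4] / [5, 7]
  Insert 3 (step 8): P = [1, 3, 7] / [2, 4] / [5, 9] / [8];  Q = [1, 2, 6] / [3, 4] / [5, 7] / [8]
  Insert 6 (step 9): P = [1, 3, 6] / [2, 4, 7] / [5, 9] / [8];  Q = [1, 2, 6] / [3, 4, 9] / [5, 7] / [8]
Final shape: (3, 3, 2, 1).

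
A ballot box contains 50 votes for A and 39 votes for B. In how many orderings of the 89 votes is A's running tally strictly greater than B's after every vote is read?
Strict-lead orderings = 3288788989346817326803752

Total orderings of the 89 votes with 50 for A: C(89, 50) = 26609292731987885644139448. By the Bertrand ballot formula (Cycle Lemma / reflection principle), the number of orderings in which A is strictly ahead of B throughout is (p − q)/(p + q) · C(p + q, p) = (50 − 39)/(50 + 39) · 26609292731987885644139448 = 3288788989346817326803752.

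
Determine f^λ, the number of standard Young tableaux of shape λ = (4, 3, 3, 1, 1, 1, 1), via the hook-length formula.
# SYT of shape (4, 3, 3, 1, 1, 1, 1) = 27027

Hook-length formula: f^λ = n! / Π hook(c), product over all cells c of the Young diagram. For λ = (4, 3, 3, 1, 1, 1, 1), n = 14 boxes. Hook lengths by row (left-to-right, top-to-bottom): [10, 5, 4, 1]; [8, 3, 2]; [7, 2, 1]; [4]; [3]; [2]; [1]. Product of hooks = 3225600. So f^λ = 14! / 3225600 = 87178291200 / 3225600 = 27027.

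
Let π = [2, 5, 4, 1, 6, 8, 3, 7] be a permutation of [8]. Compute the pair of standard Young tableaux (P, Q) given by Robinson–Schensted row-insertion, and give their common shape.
P = [1, 3, 6, 7] / [2, 4, 8] / [5];  Q = [1, 2, 5, 6] / [3, 7, 8] / [4];  common shape = (4, 3, 1)

Row-insert the values π_1, π_2, … into P one at a time, bumping the leftmost entry strictly greater than the inserted value down to the next row. The recording tableau Q records, in position (i, j), the step at which that cell was added to P.
  Insert 2 (step 1): P = [2];  Q = [1]
  Insert 5 (step 2): P = [2, 5];  Q = [1, 2]
  Insert 4 (step 3): P = [2, 4] / [5];  Q = [1, 2] / [3]
  Insert 1 (step 4): P = [1, 4] / [2] / [5];  Q = [1, 2] / [3] / [4]
  Insert 6 (step 5): P = [1, 4, 6] / [2] / [5];  Q = [1, 2, 5] / [3] / [4]
  Insert 8 (step 6): P = [1, 4, 6, 8] / [2] / [5];  Q = [1, 2, 5, 6] / [3] / [4]
  Insert 3 (step 7): P = [1, 3, 6, 8] / [2, 4] / [5];  Q = [1, 2, 5, 6] / [3, 7] / [4]
  Insert 7 (step 8): P = [1, 3, 6, 7] / [2, 4, 8] / [5];  Q = [1, 2, 5, 6] / [3, 7, 8] / [4]
Final shape: (4, 3, 1).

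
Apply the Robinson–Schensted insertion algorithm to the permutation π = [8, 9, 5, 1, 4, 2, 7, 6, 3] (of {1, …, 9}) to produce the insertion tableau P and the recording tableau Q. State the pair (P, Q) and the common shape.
P = [1, 2, 3] / [4, 6] / [5, 7] / [8, 9];  Q = [1, 2, 7] / [3, 5] / [4, 8] / [6, 9];  common shape = (3, 2, 2, 2)

Row-insert the values π_1, π_2, … into P one at a time, bumping the leftmost entry strictly greater than the inserted value down to the next row. The recording tableau Q records, in position (i, j), the step at which that cell was added to P.
  Insert 8 (step 1): P = [8];  Q = [1]
  Insert 9 (step 2): P = [8, 9];  Q = [1, 2]
  Insert 5 (step 3): P = [5, 9] / [8];  Q = [1, 2] / [3]
  Insert 1 (step 4): P = [1, 9] / [5] / [8];  Q = [1, 2] / [3] / [4]
  Insert 4 (step 5): P = [1, 4] / [5, 9] / [8];  Q = [1, 2] / [3, 5] / [4]
  Insert 2 (step 6): P = [1, 2] / [4, 9] / [5] / [8];  Q = [1, 2] / [3, 5] / [4] / [6]
  Insert 7 (step 7): P = [1, 2, 7] / [4, 9] / [5] / [8];  Q = [1, 2, 7] / [3, 5] / [4] / [6]
  Insert 6 (step 8): P = [1, 2, 6] / [4, 7] / [5, 9] / [8];  Q = [1, 2, 7] / [3, 5] / [4, 8] / [6]
  Insert 3 (step 9): P = [1, 2, 3] / [4, 6] / [5, 7] / [8, 9];  Q = [1, 2, 7] / [3, 5] / [4, 8] / [6, 9]
Final shape: (3, 2, 2, 2).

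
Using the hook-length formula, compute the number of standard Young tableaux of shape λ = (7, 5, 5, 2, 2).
# SYT of shape (7, 5, 5, 2, 2) = 272095200

Hook-length formula: f^λ = n! / Π hook(c), product over all cells c of the Young diagram. For λ = (7, 5, 5, 2, 2), n = 21 boxes. Hook lengths by row (left-to-right, top-to-bottom): [11, 10, 7, 6, 5, 2, 1]; [8, 7, 4, 3, 2]; [7, 6, 3, 2, 1]; [3, 2]; [2, 1]. Product of hooks = 187768627200. So f^λ = 21! / 187768627200 = 51090942171709440000 / 187768627200 = 272095200.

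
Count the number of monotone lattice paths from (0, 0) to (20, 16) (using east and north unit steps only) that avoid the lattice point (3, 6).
Number of paths = 6599224170

Total paths from (0, 0) to (20, 16): C(36, 20) = 7307872110. Paths through (3, 6): (paths (0, 0) → (3, 6)) × (paths (3, 6) → (20, 16)) = C(9, 3) · C(27, 17) = 84 · 8436285 = 708647940. Avoidance count = 7307872110 − 708647940 = 6599224170.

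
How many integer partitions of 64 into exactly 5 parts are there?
p(64, 5 parts) = 6747

Partitions of n into exactly k parts are in bijection with partitions of n − k into at most k parts (subtract 1 from each part). So p(64, exactly 5) = p(59, parts ≤ 5). Computing via the recurrence p(m, j) = p(m, j−1) + p(m−j, j) gives 6747.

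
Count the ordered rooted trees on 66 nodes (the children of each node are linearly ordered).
C_65 = 1440418573150919668872489894243865350

These ordered rooted trees are counted by the Catalan number C_n = (1/(n + 1)) · C(2n, n). For n = 65: C_65 = (1/66) · C(130, 65) = 95067625827960698145584333020095113100/66 = 1440418573150919668872489894243865350.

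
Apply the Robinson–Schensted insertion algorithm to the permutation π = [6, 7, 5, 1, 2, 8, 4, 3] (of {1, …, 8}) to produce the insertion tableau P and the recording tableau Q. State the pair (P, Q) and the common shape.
P = [1, 2, 3] / [4, 7, 8] / [5] / [6];  Q = [1, 2, 6] / [3, 5, 7] / [4] / [8];  common shape = (3, 3, 1, 1)

Row-insert the values π_1, π_2, … into P one at a time, bumping the leftmost entry strictly greater than the inserted value down to the next row. The recording tableau Q records, in position (i, j), the step at which that cell was added to P.
  Insert 6 (step 1): P = [6];  Q = [1]
  Insert 7 (step 2): P = [6, 7];  Q = [1, 2]
  Insert 5 (step 3): P = [5, 7] / [6];  Q = [1, 2] / [3]
  Insert 1 (step 4): P = [1, 7] / [5] / [6];  Q = [1, 2] / [3] / [4]
  Insert 2 (step 5): P = [1, 2] / [5, 7] / [6];  Q = [1, 2] / [3, 5] / [4]
  Insert 8 (step 6): P = [1, 2, 8] / [5, 7] / [6];  Q = [1, 2, 6] / [3, 5] / [4]
  Insert 4 (step 7): P = [1, 2, 4] / [5, 7, 8] / [6];  Q = [1, 2, 6] / [3, 5, 7] / [4]
  Insert 3 (step 8): P = [1, 2, 3] / [4, 7, 8] / [5] / [6];  Q = [1, 2, 6] / [3, 5, 7] / [4] / [8]
Final shape: (3, 3, 1, 1).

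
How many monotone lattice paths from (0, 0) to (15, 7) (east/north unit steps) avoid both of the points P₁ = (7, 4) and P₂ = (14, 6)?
Number of paths = 62334

Inclusion–exclusion. Total paths: C(22, 15) = 170544. Through P₁: C(11, 7)·C(11, 8) = 54450. Through P₂: C(20, 14)·C(2, 1) = 77520. Since P₁ is strictly southwest of P₂, a monotone path through both must visit P₁ then P₂; paths through both = C(11, 7)·C(9, 7)·C(2, 1) = 23760. Avoid both = 170544 − 54450 − 77520 + 23760 = 62334.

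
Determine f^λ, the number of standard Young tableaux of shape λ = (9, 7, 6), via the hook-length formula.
# SYT of shape (9, 7, 6) = 29099070

Hook-length formula: f^λ = n! / Π hook(c), product over all cells c of the Young diagram. For λ = (9, 7, 6), n = 22 boxes. Hook lengths by row (left-to-right, top-to-bottom): [11, 10, 9, 8, 7, 6, 4, 2, 1]; [8, 7, 6, 5, 4, 3, 1]; [6, 5, 4, 3, 2, 1]. Product of hooks = 38626689024000. So f^λ = 22! / 38626689024000 = 1124000727777607680000 / 38626689024000 = 29099070.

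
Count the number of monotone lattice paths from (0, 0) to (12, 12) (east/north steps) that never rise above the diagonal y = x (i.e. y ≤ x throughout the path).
Number of paths = 208012

By the reflection principle (André's argument), the number of monotone paths to (12, 12) with n ≤ m that never go above y = x is C(24, 12) − C(24, 13) = 2704156 − 2496144 = 208012.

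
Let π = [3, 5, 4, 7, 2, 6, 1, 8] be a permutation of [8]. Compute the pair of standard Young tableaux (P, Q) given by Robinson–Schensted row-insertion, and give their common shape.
P = [1, 4, 6, 8] / [2, 7] / [3] / [5];  Q = [1, 2, 4, 8] / [3, 6] / [5] / [7];  common shape = (4, 2, 1, 1)

Row-insert the values π_1, π_2, … into P one at a time, bumping the leftmost entry strictly greater than the inserted value down to the next row. The recording tableau Q records, in position (i, j), the step at which that cell was added to P.
  Insert 3 (step 1): P = [3];  Q = [1]
  Insert 5 (step 2): P = [3, 5];  Q = [1, 2]
  Insert 4 (step 3): P = [3, 4] / [5];  Q = [1, 2] / [3]
  Insert 7 (step 4): P = [3, 4, 7] / [5];  Q = [1, 2, 4] / [3]
  Insert 2 (step 5): P = [2, 4, 7] / [3] / [5];  Q = [1, 2, 4] / [3] / [5]
  Insert 6 (step 6): P = [2, 4, 6] / [3, 7] / [5];  Q = [1, 2, 4] / [3, 6] / [5]
  Insert 1 (step 7): P = [1, 4, 6] / [2, 7] / [3] / [5];  Q = [1, 2, 4] / [3, 6] / [5] / [7]
  Insert 8 (step 8): P = [1, 4, 6, 8] / [2, 7] / [3] / [5];  Q = [1, 2, 4, 8] / [3, 6] / [5] / [7]
Final shape: (4, 2, 1, 1).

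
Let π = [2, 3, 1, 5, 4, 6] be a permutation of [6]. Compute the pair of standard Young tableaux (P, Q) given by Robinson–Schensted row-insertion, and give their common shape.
P = [1, 3, 4, 6] / [2, 5];  Q = [1, 2, 4, 6] / [3, 5];  common shape = (4, 2)

Row-insert the values π_1, π_2, … into P one at a time, bumping the leftmost entry strictly greater than the inserted value down to the next row. The recording tableau Q records, in position (i, j), the step at which that cell was added to P.
  Insert 2 (step 1): P = [2];  Q = [1]
  Insert 3 (step 2): P = [2, 3];  Q = [1, 2]
  Insert 1 (step 3): P = [1, 3] / [2];  Q = [1, 2] / [3]
  Insert 5 (step 4): P = [1, 3, 5] / [2];  Q = [1, 2, 4] / [3]
  Insert 4 (step 5): P = [1, 3, 4] / [2, 5];  Q = [1, 2, 4] / [3, 5]
  Insert 6 (step 6): P = [1, 3, 4, 6] / [2, 5];  Q = [1, 2, 4, 6] / [3, 5]
Final shape: (4, 2).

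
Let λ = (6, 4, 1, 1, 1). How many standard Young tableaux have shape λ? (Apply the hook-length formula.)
# SYT of shape (6, 4, 1, 1, 1) = 10296

Hook-length formula: f^λ = n! / Π hook(c), product over all cells c of the Young diagram. For λ = (6, 4, 1, 1, 1), n = 13 boxes. Hook lengths by row (left-to-right, top-to-bottom): [10, 6, 5, 4, 2, 1]; [7, 3, 2, 1]; [3]; [2]; [1]. Product of hooks = 604800. So f^λ = 13! / 604800 = 6227020800 / 604800 = 10296.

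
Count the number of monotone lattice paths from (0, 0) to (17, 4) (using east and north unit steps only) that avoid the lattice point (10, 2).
Number of paths = 3609

Total paths from (0, 0) to (17, 4): C(21, 17) = 5985. Paths through (10, 2): (paths (0, 0) → (10, 2)) × (paths (10, 2) → (17, 4)) = C(12, 10) · C(9, 7) = 66 · 36 = 2376. Avoidance count = 5985 − 2376 = 3609.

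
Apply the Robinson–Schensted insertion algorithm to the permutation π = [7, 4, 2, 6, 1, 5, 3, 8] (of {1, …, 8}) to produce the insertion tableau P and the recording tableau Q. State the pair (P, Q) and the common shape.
P = [1, 3, 8] / [2, 5] / [4, 6] / [7];  Q = [1, 4, 8] / [2, 6] / [3, 7] / [5];  common shape = (3, 2, 2, 1)

Row-insert the values π_1, π_2, … into P one at a time, bumping the leftmost entry strictly greater than the inserted value down to the next row. The recording tableau Q records, in position (i, j), the step at which that cell was added to P.
  Insert 7 (step 1): P = [7];  Q = [1]
  Insert 4 (step 2): P = [4] / [7];  Q = [1] / [2]
  Insert 2 (step 3): P = [2] / [4] / [7];  Q = [1] / [2] / [3]
  Insert 6 (step 4): P = [2, 6] / [4] / [7];  Q = [1, 4] / [2] / [3]
  Insert 1 (step 5): P = [1, 6] / [2] / [4] / [7];  Q = [1, 4] / [2] / [3] / [5]
  Insert 5 (step 6): P = [1, 5] / [2, 6] / [4] / [7];  Q = [1, 4] / [2, 6] / [3] / [5]
  Insert 3 (step 7): P = [1, 3] / [2, 5] / [4, 6] / [7];  Q = [1, 4] / [2, 6] / [3, 7] / [5]
  Insert 8 (step 8): P = [1, 3, 8] / [2, 5] / [4, 6] / [7];  Q = [1, 4, 8] / [2, 6] / [3, 7] / [5]
Final shape: (3, 2, 2, 1).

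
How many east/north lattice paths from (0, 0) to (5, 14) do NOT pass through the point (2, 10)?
Number of paths = 9318

Total paths from (0, 0) to (5, 14): C(19, 5) = 11628. Paths through (2, 10): (paths (0, 0) → (2, 10)) × (paths (2, 10) → (5, 14)) = C(12, 2) · C(7, 3) = 66 · 35 = 2310. Avoidance count = 11628 − 2310 = 9318.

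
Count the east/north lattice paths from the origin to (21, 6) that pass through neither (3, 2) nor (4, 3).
Number of paths = 205760

Inclusion–exclusion. Total paths: C(27, 21) = 296010. Through P₁: C(5, 3)·C(22, 18) = 73150. Through P₂: C(7, 4)·C(20, 17) = 39900. Since P₁ is strictly southwest of P₂, a monotone path through both must visit P₁ then P₂; paths through both = C(5, 3)·C(2, 1)·C(20, 17) = 22800. Avoid both = 296010 − 73150 − 39900 + 22800 = 205760.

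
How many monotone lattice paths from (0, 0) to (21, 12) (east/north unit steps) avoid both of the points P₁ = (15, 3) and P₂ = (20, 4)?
Number of paths = 350681670

Inclusion–exclusion. Total paths: C(33, 21) = 354817320. Through P₁: C(18, 15)·C(15, 6) = 4084080. Through P₂: C(24, 20)·C(9, 1) = 95634. Since P₁ is strictly southwest of P₂, a monotone path through both must visit P₁ then P₂; paths through both = C(18, 15)·C(6, 5)·C(9, 1) = 44064. Avoid both = 354817320 − 4084080 − 95634 + 44064 = 350681670.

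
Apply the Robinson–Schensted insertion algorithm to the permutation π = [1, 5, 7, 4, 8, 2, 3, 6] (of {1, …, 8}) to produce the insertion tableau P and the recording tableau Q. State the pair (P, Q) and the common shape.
P = [1, 2, 3, 6] / [4, 7, 8] / [5];  Q = [1, 2, 3, 5] / [4, 7, 8] / [6];  common shape = (4, 3, 1)

Row-insert the values π_1, π_2, … into P one at a time, bumping the leftmost entry strictly greater than the inserted value down to the next row. The recording tableau Q records, in position (i, j), the step at which that cell was added to P.
  Insert 1 (step 1): P = [1];  Q = [1]
  Insert 5 (step 2): P = [1, 5];  Q = [1, 2]
  Insert 7 (step 3): P = [1, 5, 7];  Q = [1, 2, 3]
  Insert 4 (step 4): P = [1, 4, 7] / [5];  Q = [1, 2, 3] / [4]
  Insert 8 (step 5): P = [1, 4, 7, 8] / [5];  Q = [1, 2, 3, 5] / [4]
  Insert 2 (step 6): P = [1, 2, 7, 8] / [4] / [5];  Q = [1, 2, 3, 5] / [4] / [6]
  Insert 3 (step 7): P = [1, 2, 3, 8] / [4, 7] / [5];  Q = [1, 2, 3, 5] / [4, 7] / [6]
  Insert 6 (step 8): P = [1, 2, 3, 6] / [4, 7, 8] / [5];  Q = [1, 2, 3, 5] / [4, 7, 8] / [6]
Final shape: (4, 3, 1).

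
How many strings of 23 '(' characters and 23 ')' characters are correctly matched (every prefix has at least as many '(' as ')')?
C_23 = 343059613650

These balanced parentheses are counted by the Catalan number C_n = (1/(n + 1)) · C(2n, n). For n = 23: C_23 = (1/24) · C(46, 23) = 8233430727600/24 = 343059613650.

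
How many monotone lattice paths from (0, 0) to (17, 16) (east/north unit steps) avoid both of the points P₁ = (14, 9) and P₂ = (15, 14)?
Number of paths = 632806590

Inclusion–exclusion. Total paths: C(33, 17) = 1166803110. Through P₁: C(23, 14)·C(10, 3) = 98062800. Through P₂: C(29, 15)·C(4, 2) = 465352560. Since P₁ is strictly southwest of P₂, a monotone path through both must visit P₁ then P₂; paths through both = C(23, 14)·C(6, 1)·C(4, 2) = 29418840. Avoid both = 1166803110 − 98062800 − 465352560 + 29418840 = 632806590.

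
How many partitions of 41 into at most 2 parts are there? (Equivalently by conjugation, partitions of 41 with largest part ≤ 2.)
p(41, parts ≤ 2) = 21

Use the recurrence p(n, m) = p(n, m−1) + p(n−m, m): either the largest part is < m (count p(n, m−1)) or the largest part is exactly m (remove one copy of m, count p(n−m, m)). With p(0, ·) = 1 this gives p(41, parts ≤ 2) = 21. (By conjugating Young diagrams, this also counts partitions of 41 into at most 2 parts.)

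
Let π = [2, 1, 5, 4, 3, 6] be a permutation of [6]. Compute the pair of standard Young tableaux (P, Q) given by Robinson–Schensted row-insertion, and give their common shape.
P = [1, 3, 6] / [2, 4] / [5];  Q = [1, 3, 6] / [2, 4] / [5];  common shape = (3, 2, 1)

Row-insert the values π_1, π_2, … into P one at a time, bumping the leftmost entry strictly greater than the inserted value down to the next row. The recording tableau Q records, in position (i, j), the step at which that cell was added to P.
  Insert 2 (step 1): P = [2];  Q = [1]
  Insert 1 (step 2): P = [1] / [2];  Q = [1] / [2]
  Insert 5 (step 3): P = [1, 5] / [2];  Q = [1, 3] / [2]
  Insert 4 (step 4): P = [1, 4] / [2, 5];  Q = [1, 3] / [2, 4]
  Insert 3 (step 5): P = [1, 3] / [2, 4] / [5];  Q = [1, 3] / [2, 4] / [5]
  Insert 6 (step 6): P = [1, 3, 6] / [2, 4] / [5];  Q = [1, 3, 6] / [2, 4] / [5]
Final shape: (3, 2, 1).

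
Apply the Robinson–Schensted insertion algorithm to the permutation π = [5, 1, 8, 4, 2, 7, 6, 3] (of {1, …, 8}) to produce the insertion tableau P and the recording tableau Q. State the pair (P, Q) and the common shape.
P = [1, 2, 3] / [4, 6] / [5, 7] / [8];  Q = [1, 3, 6] / [2, 4] / [5, 7] / [8];  common shape = (3, 2, 2, 1)

Row-insert the values π_1, π_2, … into P one at a time, bumping the leftmost entry strictly greater than the inserted value down to the next row. The recording tableau Q records, in position (i, j), the step at which that cell was added to P.
  Insert 5 (step 1): P = [5];  Q = [1]
  Insert 1 (step 2): P = [1] / [5];  Q = [1] / [2]
  Insert 8 (step 3): P = [1, 8] / [5];  Q = [1, 3] / [2]
  Insert 4 (step 4): P = [1, 4] / [5, 8];  Q = [1, 3] / [2, 4]
  Insert 2 (step 5): P = [1, 2] / [4, 8] / [5];  Q = [1, 3] / [2, 4] / [5]
  Insert 7 (step 6): P = [1, 2, 7] / [4, 8] / [5];  Q = [1, 3, 6] / [2, 4] / [5]
  Insert 6 (step 7): P = [1, 2, 6] / [4, 7] / [5, 8];  Q = [1, 3, 6] / [2, 4] / [5, 7]
  Insert 3 (step 8): P = [1, 2, 3] / [4, 6] / [5, 7] / [8];  Q = [1, 3, 6] / [2, 4] / [5, 7] / [8]
Final shape: (3, 2, 2, 1).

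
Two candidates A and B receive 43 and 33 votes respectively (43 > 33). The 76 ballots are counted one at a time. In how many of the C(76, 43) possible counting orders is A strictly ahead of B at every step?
Strict-lead orderings = 472910945943110671500

Total orderings of the 76 votes with 43 for A: C(76, 43) = 3594123189167641103400. By the Bertrand ballot formula (Cycle Lemma / reflection principle), the number of orderings in which A is strictly ahead of B throughout is (p − q)/(p + q) · C(p + q, p) = (43 − 33)/(43 + 33) · 3594123189167641103400 = 472910945943110671500.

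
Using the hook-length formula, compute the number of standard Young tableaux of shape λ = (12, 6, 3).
# SYT of shape (12, 6, 3) = 5969040

Hook-length formula: f^λ = n! / Π hook(c), product over all cells c of the Young diagram. For λ = (12, 6, 3), n = 21 boxes. Hook lengths by row (left-to-right, top-to-bottom): [14, 13, 12, 10, 9, 8, 6, 5, 4, 3, 2, 1]; [7, 6, 5, 3, 2, 1]; [3, 2, 1]. Product of hooks = 8559323136000. So f^λ = 21! / 8559323136000 = 51090942171709440000 / 8559323136000 = 5969040.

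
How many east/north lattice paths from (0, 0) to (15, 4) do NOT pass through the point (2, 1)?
Number of paths = 2196

Total paths from (0, 0) to (15, 4): C(19, 15) = 3876. Paths through (2, 1): (paths (0, 0) → (2, 1)) × (paths (2, 1) → (15, 4)) = C(3, 2) · C(16, 13) = 3 · 560 = 1680. Avoidance count = 3876 − 1680 = 2196.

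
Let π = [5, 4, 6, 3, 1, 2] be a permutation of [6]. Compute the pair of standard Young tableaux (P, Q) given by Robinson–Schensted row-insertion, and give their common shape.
P = [1, 2] / [3, 6] / [4] / [5];  Q = [1, 3] / [2, 6] / [4] / [5];  common shape = (2, 2, 1, 1)

Row-insert the values π_1, π_2, … into P one at a time, bumping the leftmost entry strictly greater than the inserted value down to the next row. The recording tableau Q records, in position (i, j), the step at which that cell was added to P.
  Insert 5 (step 1): P = [5];  Q = [1]
  Insert 4 (step 2): P = [4] / [5];  Q = [1] / [2]
  Insert 6 (step 3): P = [4, 6] / [5];  Q = [1, 3] / [2]
  Insert 3 (step 4): P = [3, 6] / [4] / [5];  Q = [1, 3] / [2] / [4]
  Insert 1 (step 5): P = [1, 6] / [3] / [4] / [5];  Q = [1, 3] / [2] / [4] / [5]
  Insert 2 (step 6): P = [1, 2] / [3, 6] / [4] / [5];  Q = [1, 3] / [2, 6] / [4] / [5]
Final shape: (2, 2, 1, 1).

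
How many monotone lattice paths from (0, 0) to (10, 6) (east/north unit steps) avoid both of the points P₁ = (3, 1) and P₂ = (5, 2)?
Number of paths = 3706

Inclusion–exclusion. Total paths: C(16, 10) = 8008. Through P₁: C(4, 3)·C(12, 7) = 3168. Through P₂: C(7, 5)·C(9, 5) = 2646. Since P₁ is strictly southwest of P₂, a monotone path through both must visit P₁ then P₂; paths through both = C(4, 3)·C(3, 2)·C(9, 5) = 1512. Avoid both = 8008 − 3168 − 2646 + 1512 = 3706.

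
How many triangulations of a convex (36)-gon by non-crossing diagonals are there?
C_34 = 812944042149730764

These polygon triangulations are counted by the Catalan number C_n = (1/(n + 1)) · C(2n, n). For n = 34: C_34 = (1/35) · C(68, 34) = 28453041475240576740/35 = 812944042149730764.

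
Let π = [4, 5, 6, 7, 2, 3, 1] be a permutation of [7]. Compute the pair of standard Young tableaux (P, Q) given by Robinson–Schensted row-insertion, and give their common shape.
P = [1, 3, 6, 7] / [2, 5] / [4];  Q = [1, 2, 3, 4] / [5, 6] / [7];  common shape = (4, 2, 1)

Row-insert the values π_1, π_2, … into P one at a time, bumping the leftmost entry strictly greater than the inserted value down to the next row. The recording tableau Q records, in position (i, j), the step at which that cell was added to P.
  Insert 4 (step 1): P = [4];  Q = [1]
  Insert 5 (step 2): P = [4, 5];  Q = [1, 2]
  Insert 6 (step 3): P = [4, 5, 6];  Q = [1, 2, 3]
  Insert 7 (step 4): P = [4, 5, 6, 7];  Q = [1, 2, 3, 4]
  Insert 2 (step 5): P = [2, 5, 6, 7] / [4];  Q = [1, 2, 3, 4] / [5]
  Insert 3 (step 6): P = [2, 3, 6, 7] / [4, 5];  Q = [1, 2, 3, 4] / [5, 6]
  Insert 1 (step 7): P = [1, 3, 6, 7] / [2, 5] / [4];  Q = [1, 2, 3, 4] / [5, 6] / [7]
Final shape: (4, 2, 1).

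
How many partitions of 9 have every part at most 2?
p(9, parts ≤ 2) = 5

Partitions of 9 with all parts ≤ 2: 2+2+2+2+1, 2+2+2+1+1+1, 2+2+1+1+1+1+1, 2+1+1+1+1+1+1+1, 1+1+1+1+1+1+1+1+1. Count = 5.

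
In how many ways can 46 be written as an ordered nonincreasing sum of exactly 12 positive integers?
p(46, 12 parts) = 8877

Partitions of n into exactly k parts are in bijection with partitions of n − k into at most k parts (subtract 1 from each part). So p(46, exactly 12) = p(34, parts ≤ 12). Computing via the recurrence p(m, j) = p(m, j−1) + p(m−j, j) gives 8877.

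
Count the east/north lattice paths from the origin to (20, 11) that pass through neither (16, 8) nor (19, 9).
Number of paths = 47035782

Inclusion–exclusion. Total paths: C(31, 20) = 84672315. Through P₁: C(24, 16)·C(7, 4) = 25741485. Through P₂: C(28, 19)·C(3, 1) = 20720700. Since P₁ is strictly southwest of P₂, a monotone path through both must visit P₁ then P₂; paths through both = C(24, 16)·C(4, 3)·C(3, 1) = 8825652. Avoid both = 84672315 − 25741485 − 20720700 + 8825652 = 47035782.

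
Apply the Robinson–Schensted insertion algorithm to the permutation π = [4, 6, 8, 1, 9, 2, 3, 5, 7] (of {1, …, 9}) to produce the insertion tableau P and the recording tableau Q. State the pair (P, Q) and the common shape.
P = [1, 2, 3, 5, 7] / [4, 6, 8, 9];  Q = [1, 2, 3, 5, 9] / [4, 6, 7, 8];  common shape = (5, 4)

Row-insert the values π_1, π_2, … into P one at a time, bumping the leftmost entry strictly greater than the inserted value down to the next row. The recording tableau Q records, in position (i, j), the step at which that cell was added to P.
  Insert 4 (step 1): P = [4];  Q = [1]
  Insert 6 (step 2): P = [4, 6];  Q = [1, 2]
  Insert 8 (step 3): P = [4, 6, 8];  Q = [1, 2, 3]
  Insert 1 (step 4): P = [1, 6, 8] / [4];  Q = [1, 2, 3] / [4]
  Insert 9 (step 5): P = [1, 6, 8, 9] / [4];  Q = [1, 2, 3, 5] / [4]
  Insert 2 (step 6): P = [1, 2, 8, 9] / [4, 6];  Q = [1, 2, 3, 5] / [4, 6]
  Insert 3 (step 7): P = [1, 2, 3, 9] / [4, 6, 8];  Q = [1, 2, 3, 5] / [4, 6, 7]
  Insert 5 (step 8): P = [1, 2, 3, 5] / [4, 6, 8, 9];  Q = [1, 2, 3, 5] / [4, 6, 7, 8]
  Insert 7 (step 9): P = [1, 2, 3, 5, 7] / [4, 6, 8, 9];  Q = [1, 2, 3, 5, 9] / [4, 6, 7, 8]
Final shape: (5, 4).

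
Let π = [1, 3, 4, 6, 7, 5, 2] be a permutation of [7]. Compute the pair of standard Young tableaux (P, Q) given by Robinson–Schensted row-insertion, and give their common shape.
P = [1, 2, 4, 5, 7] / [3] / [6];  Q = [1, 2, 3, 4, 5] / [6] / [7];  common shape = (5, 1, 1)

Row-insert the values π_1, π_2, … into P one at a time, bumping the leftmost entry strictly greater than the inserted value down to the next row. The recording tableau Q records, in position (i, j), the step at which that cell was added to P.
  Insert 1 (step 1): P = [1];  Q = [1]
  Insert 3 (step 2): P = [1, 3];  Q = [1, 2]
  Insert 4 (step 3): P = [1, 3, 4];  Q = [1, 2, 3]
  Insert 6 (step 4): P = [1, 3, 4, 6];  Q = [1, 2, 3, 4]
  Insert 7 (step 5): P = [1, 3, 4, 6, 7];  Q = [1, 2, 3, 4, 5]
  Insert 5 (step 6): P = [1, 3, 4, 5, 7] / [6];  Q = [1, 2, 3, 4, 5] / [6]
  Insert 2 (step 7): P = [1, 2, 4, 5, 7] / [3] / [6];  Q = [1, 2, 3, 4, 5] / [6] / [7]
Final shape: (5, 1, 1).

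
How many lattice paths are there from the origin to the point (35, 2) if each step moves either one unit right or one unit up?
Number of paths = 666

A monotone lattice path from (0, 0) to (35, 2) consists of 35 east steps and 2 north steps in some order, so it is determined by which 35 of the 37 steps are east. The count is C(37, 35) = 666.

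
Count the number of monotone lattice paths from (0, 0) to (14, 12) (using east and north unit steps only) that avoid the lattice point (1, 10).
Number of paths = 9656545

Total paths from (0, 0) to (14, 12): C(26, 14) = 9657700. Paths through (1, 10): (paths (0, 0) → (1, 10)) × (paths (1, 10) → (14, 12)) = C(11, 1) · C(15, 13) = 11 · 105 = 1155. Avoidance count = 9657700 − 1155 = 9656545.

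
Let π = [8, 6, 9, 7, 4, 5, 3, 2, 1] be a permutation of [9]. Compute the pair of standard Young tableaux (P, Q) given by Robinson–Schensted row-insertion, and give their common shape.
P = [1, 5] / [2, 7] / [3, 9] / [4] / [6] / [8];  Q = [1, 3] / [2, 4] / [5, 6] / [7] / [8] / [9];  common shape = (2, 2, 2, 1, 1, 1)

Row-insert the values π_1, π_2, … into P one at a time, bumping the leftmost entry strictly greater than the inserted value down to the next row. The recording tableau Q records, in position (i, j), the step at which that cell was added to P.
  Insert 8 (step 1): P = [8];  Q = [1]
  Insert 6 (step 2): P = [6] / [8];  Q = [1] / [2]
  Insert 9 (step 3): P = [6, 9] / [8];  Q = [1, 3] / [2]
  Insert 7 (step 4): P = [6, 7] / [8, 9];  Q = [1, 3] / [2, 4]
  Insert 4 (step 5): P = [4, 7] / [6, 9] / [8];  Q = [1, 3] / [2, 4] / [5]
  Insert 5 (step 6): P = [4, 5] / [6, 7] / [8, 9];  Q = [1, 3] / [2, 4] / [5, 6]
  Insert 3 (step 7): P = [3, 5] / [4, 7] / [6, 9] / [8];  Q = [1, 3] / [2, 4] / [5, 6] / [7]
  Insert 2 (step 8): P = [2, 5] / [3, 7] / [4, 9] / [6] / [8];  Q = [1, 3] / [2, 4] / [5, 6] / [7] / [8]
  Insert 1 (step 9): P = [1, 5] / [2, 7] / [3, 9] / [4] / [6] / [8];  Q = [1, 3] / [2, 4] / [5, 6] / [7] / [8] / [9]
Final shape: (2, 2, 2, 1, 1, 1).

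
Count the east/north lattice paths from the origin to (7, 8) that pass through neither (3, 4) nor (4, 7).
Number of paths = 3225

Inclusion–exclusion. Total paths: C(15, 7) = 6435. Through P₁: C(7, 3)·C(8, 4) = 2450. Through P₂: C(11, 4)·C(4, 3) = 1320. Since P₁ is strictly southwest of P₂, a monotone path through both must visit P₁ then P₂; paths through both = C(7, 3)·C(4, 1)·C(4, 3) = 560. Avoid both = 6435 − 2450 − 1320 + 560 = 3225.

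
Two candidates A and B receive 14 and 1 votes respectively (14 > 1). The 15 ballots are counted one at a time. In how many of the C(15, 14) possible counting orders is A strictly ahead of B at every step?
Strict-lead orderings = 13

Total orderings of the 15 votes with 14 for A: C(15, 14) = 15. By the Bertrand ballot formula (Cycle Lemma / reflection principle), the number of orderings in which A is strictly ahead of B throughout is (p − q)/(p + q) · C(p + q, p) = (14 − 1)/(14 + 1) · 15 = 13.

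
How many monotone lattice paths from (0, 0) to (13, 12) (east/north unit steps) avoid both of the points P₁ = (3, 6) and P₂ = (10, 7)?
Number of paths = 3476172

Inclusion–exclusion. Total paths: C(25, 13) = 5200300. Through P₁: C(9, 3)·C(16, 10) = 672672. Through P₂: C(17, 10)·C(8, 3) = 1089088. Since P₁ is strictly southwest of P₂, a monotone path through both must visit P₁ then P₂; paths through both = C(9, 3)·C(8, 7)·C(8, 3) = 37632. Avoid both = 5200300 − 672672 − 1089088 + 37632 = 3476172.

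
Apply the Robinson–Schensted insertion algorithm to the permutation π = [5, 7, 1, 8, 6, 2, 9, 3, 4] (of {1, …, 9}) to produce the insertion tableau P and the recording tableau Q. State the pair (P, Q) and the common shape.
P = [1, 2, 3, 4] / [5, 6, 8, 9] / [7];  Q = [1, 2, 4, 7] / [3, 5, 8, 9] / [6];  common shape = (4, 4, 1)

Row-insert the values π_1, π_2, … into P one at a time, bumping the leftmost entry strictly greater than the inserted value down to the next row. The recording tableau Q records, in position (i, j), the step at which that cell was added to P.
  Insert 5 (step 1): P = [5];  Q = [1]
  Insert 7 (step 2): P = [5, 7];  Q = [1, 2]
  Insert 1 (step 3): P = [1, 7] / [5];  Q = [1, 2] / [3]
  Insert 8 (step 4): P = [1, 7, 8] / [5];  Q = [1, 2, 4] / [3]
  Insert 6 (step 5): P = [1, 6, 8] / [5, 7];  Q = [1, 2, 4] / [3, 5]
  Insert 2 (step 6): P = [1, 2, 8] / [5, 6] / [7];  Q = [1, 2, 4] / [3, 5] / [6]
  Insert 9 (step 7): P = [1, 2, 8, 9] / [5, 6] / [7];  Q = [1, 2, 4, 7] / [3, 5] / [6]
  Insert 3 (step 8): P = [1, 2, 3, 9] / [5, 6, 8] / [7];  Q = [1, 2, 4, 7] / [3, 5, 8] / [6]
  Insert 4 (step 9): P = [1, 2, 3, 4] / [5, 6, 8, 9] / [7];  Q = [1, 2, 4, 7] / [3, 5, 8, 9] / [6]
Final shape: (4, 4, 1).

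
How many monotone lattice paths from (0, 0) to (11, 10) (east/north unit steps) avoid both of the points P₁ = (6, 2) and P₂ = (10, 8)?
Number of paths = 203046

Inclusion–exclusion. Total paths: C(21, 11) = 352716. Through P₁: C(8, 6)·C(13, 5) = 36036. Through P₂: C(18, 10)·C(3, 1) = 131274. Since P₁ is strictly southwest of P₂, a monotone path through both must visit P₁ then P₂; paths through both = C(8, 6)·C(10, 4)·C(3, 1) = 17640. Avoid both = 352716 − 36036 − 131274 + 17640 = 203046.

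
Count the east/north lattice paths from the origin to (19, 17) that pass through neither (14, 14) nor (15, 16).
Number of paths = 5450015025

Inclusion–exclusion. Total paths: C(36, 19) = 8597496600. Through P₁: C(28, 14)·C(8, 5) = 2246529600. Through P₂: C(31, 15)·C(5, 4) = 1502700975. Since P₁ is strictly southwest of P₂, a monotone path through both must visit P₁ then P₂; paths through both = C(28, 14)·C(3, 1)·C(5, 4) = 601749000. Avoid both = 8597496600 − 2246529600 − 1502700975 + 601749000 = 5450015025.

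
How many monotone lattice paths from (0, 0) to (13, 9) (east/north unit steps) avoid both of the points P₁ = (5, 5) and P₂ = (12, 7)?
Number of paths = 248732

Inclusion–exclusion. Total paths: C(22, 13) = 497420. Through P₁: C(10, 5)·C(12, 8) = 124740. Through P₂: C(19, 12)·C(3, 1) = 151164. Since P₁ is strictly southwest of P₂, a monotone path through both must visit P₁ then P₂; paths through both = C(10, 5)·C(9, 7)·C(3, 1) = 27216. Avoid both = 497420 − 124740 − 151164 + 27216 = 248732.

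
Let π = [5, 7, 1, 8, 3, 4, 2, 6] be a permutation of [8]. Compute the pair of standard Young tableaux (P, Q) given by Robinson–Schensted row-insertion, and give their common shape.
P = [1, 2, 4, 6] / [3, 7, 8] / [5];  Q = [1, 2, 4, 8] / [3, 5, 6] / [7];  common shape = (4, 3, 1)

Row-insert the values π_1, π_2, … into P one at a time, bumping the leftmost entry strictly greater than the inserted value down to the next row. The recording tableau Q records, in position (i, j), the step at which that cell was added to P.
  Insert 5 (step 1): P = [5];  Q = [1]
  Insert 7 (step 2): P = [5, 7];  Q = [1, 2]
  Insert 1 (step 3): P = [1, 7] / [5];  Q = [1, 2] / [3]
  Insert 8 (step 4): P = [1, 7, 8] / [5];  Q = [1, 2, 4] / [3]
  Insert 3 (step 5): P = [1, 3, 8] / [5, 7];  Q = [1, 2, 4] / [3, 5]
  Insert 4 (step 6): P = [1, 3, 4] / [5, 7, 8];  Q = [1, 2, 4] / [3, 5, 6]
  Insert 2 (step 7): P = [1, 2, 4] / [3, 7, 8] / [5];  Q = [1, 2, 4] / [3, 5, 6] / [7]
  Insert 6 (step 8): P = [1, 2, 4, 6] / [3, 7, 8] / [5];  Q = [1, 2, 4, 8] / [3, 5, 6] / [7]
Final shape: (4, 3, 1).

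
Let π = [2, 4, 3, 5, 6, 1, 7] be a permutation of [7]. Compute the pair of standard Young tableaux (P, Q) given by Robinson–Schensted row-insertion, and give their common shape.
P = [1, 3, 5, 6, 7] / [2] / [4];  Q = [1, 2, 4, 5, 7] / [3] / [6];  common shape = (5, 1, 1)

Row-insert the values π_1, π_2, … into P one at a time, bumping the leftmost entry strictly greater than the inserted value down to the next row. The recording tableau Q records, in position (i, j), the step at which that cell was added to P.
  Insert 2 (step 1): P = [2];  Q = [1]
  Insert 4 (step 2): P = [2, 4];  Q = [1, 2]
  Insert 3 (step 3): P = [2, 3] / [4];  Q = [1, 2] / [3]
  Insert 5 (step 4): P = [2, 3, 5] / [4];  Q = [1, 2, 4] / [3]
  Insert 6 (step 5): P = [2, 3, 5, 6] / [4];  Q = [1, 2, 4, 5] / [3]
  Insert 1 (step 6): P = [1, 3, 5, 6] / [2] / [4];  Q = [1, 2, 4, 5] / [3] / [6]
  Insert 7 (step 7): P = [1, 3, 5, 6, 7] / [2] / [4];  Q = [1, 2, 4, 5, 7] / [3] / [6]
Final shape: (5, 1, 1).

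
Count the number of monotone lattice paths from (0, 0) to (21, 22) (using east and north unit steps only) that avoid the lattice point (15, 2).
Number of paths = 1052018170580

Total paths from (0, 0) to (21, 22): C(43, 21) = 1052049481860. Paths through (15, 2): (paths (0, 0) → (15, 2)) × (paths (15, 2) → (21, 22)) = C(17, 15) · C(26, 6) = 136 · 230230 = 31311280. Avoidance count = 1052049481860 − 31311280 = 1052018170580.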